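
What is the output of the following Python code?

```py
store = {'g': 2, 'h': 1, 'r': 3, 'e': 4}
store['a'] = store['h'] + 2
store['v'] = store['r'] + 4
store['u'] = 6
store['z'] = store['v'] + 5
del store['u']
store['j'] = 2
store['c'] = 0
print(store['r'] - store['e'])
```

store['a'] = store['h']+2 = 3 → {'g': 2, 'h': 1, 'r': 3, 'e': 4, 'a': 3}
store['v'] = store['r']+4 = 7 → {'g': 2, 'h': 1, 'r': 3, 'e': 4, 'a': 3, 'v': 7}
store['u'] = 6 → {'g': 2, 'h': 1, 'r': 3, 'e': 4, 'a': 3, 'v': 7, 'u': 6}
store['z'] = store['v']+5 = 12 → {'g': 2, 'h': 1, 'r': 3, 'e': 4, 'a': 3, 'v': 7, 'u': 6, 'z': 12}
del 'u' → {'g': 2, 'h': 1, 'r': 3, 'e': 4, 'a': 3, 'v': 7, 'z': 12}
store['j'] = 2 → {'g': 2, 'h': 1, 'r': 3, 'e': 4, 'a': 3, 'v': 7, 'z': 12, 'j': 2}
store['c'] = 0 → {'g': 2, 'h': 1, 'r': 3, 'e': 4, 'a': 3, 'v': 7, 'z': 12, 'j': 2, 'c': 0}
store['r']-store['e'] = 3-4 = -1

-1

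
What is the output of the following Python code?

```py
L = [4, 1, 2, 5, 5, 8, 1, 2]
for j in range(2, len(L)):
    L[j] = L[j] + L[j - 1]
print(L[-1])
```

24

j=2: L[2] = 2+1 = 3 → [4, 1, 3, 5, 5, 8, 1, 2]
j=3: L[3] = 5+3 = 8 → [4, 1, 3, 8, 5, 8, 1, 2]
j=4: L[4] = 5+8 = 13 → [4, 1, 3, 8, 13, 8, 1, 2]
j=5: L[5] = 8+13 = 21 → [4, 1, 3, 8, 13, 21, 1, 2]
j=6: L[6] = 1+21 = 22 → [4, 1, 3, 8, 13, 21, 22, 2]
j=7: L[7] = 2+22 = 24 → [4, 1, 3, 8, 13, 21, 22, 24]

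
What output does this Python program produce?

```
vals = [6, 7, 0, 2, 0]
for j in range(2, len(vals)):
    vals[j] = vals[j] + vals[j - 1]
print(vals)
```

[6, 7, 7, 9, 9]

j=2: vals[2] = 0+7 = 7 → [6, 7, 7, 2, 0]
j=3: vals[3] = 2+7 = 9 → [6, 7, 7, 9, 0]
j=4: vals[4] = 0+9 = 9 → [6, 7, 7, 9, 9]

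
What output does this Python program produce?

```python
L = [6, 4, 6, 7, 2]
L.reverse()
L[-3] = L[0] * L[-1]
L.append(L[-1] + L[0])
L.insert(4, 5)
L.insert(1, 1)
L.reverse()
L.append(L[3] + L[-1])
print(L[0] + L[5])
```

reverse → [2, 7, 6, 4, 6]
L[-3] = L[0]*L[-1] = 2*6 = 12 → [2, 7, 12, 4, 6]
append L[-1]+L[0] = 6+2 = 8 → [2, 7, 12, 4, 6, 8]
insert 5 at 4 → [2, 7, 12, 4, 5, 6, 8]
insert 1 at 1 → [2, 1, 7, 12, 4, 5, 6, 8]
reverse → [8, 6, 5, 4, 12, 7, 1, 2]
append L[3]+L[-1] = 4+2 = 6 → [8, 6, 5, 4, 12, 7, 1, 2, 6]
L[0]+L[5] = 8+7 = 15

15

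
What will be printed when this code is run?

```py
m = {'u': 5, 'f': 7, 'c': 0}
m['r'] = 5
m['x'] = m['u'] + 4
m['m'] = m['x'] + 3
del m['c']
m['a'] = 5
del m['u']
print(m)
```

m['r'] = 5 → {'u': 5, 'f': 7, 'c': 0, 'r': 5}
m['x'] = m['u']+4 = 9 → {'u': 5, 'f': 7, 'c': 0, 'r': 5, 'x': 9}
m['m'] = m['x']+3 = 12 → {'u': 5, 'f': 7, 'c': 0, 'r': 5, 'x': 9, 'm': 12}
del 'c' → {'u': 5, 'f': 7, 'r': 5, 'x': 9, 'm': 12}
m['a'] = 5 → {'u': 5, 'f': 7, 'r': 5, 'x': 9, 'm': 12, 'a': 5}
del 'u' → {'f': 7, 'r': 5, 'x': 9, 'm': 12, 'a': 5}

{'f': 7, 'r': 5, 'x': 9, 'm': 12, 'a': 5}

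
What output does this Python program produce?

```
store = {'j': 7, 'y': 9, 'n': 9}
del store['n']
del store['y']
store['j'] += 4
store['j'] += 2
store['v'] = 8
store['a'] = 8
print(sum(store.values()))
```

29

del 'n' → {'j': 7, 'y': 9}
del 'y' → {'j': 7}
store['j'] = 7+4 = 11 → {'j': 11}
store['j'] = 11+2 = 13 → {'j': 13}
store['v'] = 8 → {'j': 13, 'v': 8}
store['a'] = 8 → {'j': 13, 'v': 8, 'a': 8}
sum of values = 29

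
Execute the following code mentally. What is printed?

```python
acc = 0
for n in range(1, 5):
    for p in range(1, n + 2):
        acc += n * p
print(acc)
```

105

n=1,p=1: acc = 0+1 = 1
n=1,p=2: acc = 1+2 = 3
n=2,p=1: acc = 3+2 = 5
n=2,p=2: acc = 5+4 = 9
n=2,p=3: acc = 9+6 = 15
n=3,p=1: acc = 15+3 = 18
n=3,p=2: acc = 18+6 = 24
n=3,p=3: acc = 24+9 = 33
n=3,p=4: acc = 33+12 = 45
n=4,p=1: acc = 45+4 = 49
n=4,p=2: acc = 49+8 = 57
n=4,p=3: acc = 57+12 = 69
n=4,p=4: acc = 69+16 = 85
n=4,p=5: acc = 85+20 = 105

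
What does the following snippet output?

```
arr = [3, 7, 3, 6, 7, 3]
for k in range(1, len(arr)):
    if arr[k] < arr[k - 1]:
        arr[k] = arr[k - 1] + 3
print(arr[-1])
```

19

k=1: 7>=3, unchanged → [3, 7, 3, 6, 7, 3]
k=2: 3<7, arr[2] = 7+3 = 10 → [3, 7, 10, 6, 7, 3]
k=3: 6<10, arr[3] = 10+3 = 13 → [3, 7, 10, 13, 7, 3]
k=4: 7<13, arr[4] = 13+3 = 16 → [3, 7, 10, 13, 16, 3]
k=5: 3<16, arr[5] = 16+3 = 19 → [3, 7, 10, 13, 16, 19]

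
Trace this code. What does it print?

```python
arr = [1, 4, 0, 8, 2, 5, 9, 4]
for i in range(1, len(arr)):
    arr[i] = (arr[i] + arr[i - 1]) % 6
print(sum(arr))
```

i=1: arr[1] = (4+1)%6 = 5 → [1, 5, 0, 8, 2, 5, 9, 4]
i=2: arr[2] = (0+5)%6 = 5 → [1, 5, 5, 8, 2, 5, 9, 4]
i=3: arr[3] = (8+5)%6 = 1 → [1, 5, 5, 1, 2, 5, 9, 4]
i=4: arr[4] = (2+1)%6 = 3 → [1, 5, 5, 1, 3, 5, 9, 4]
i=5: arr[5] = (5+3)%6 = 2 → [1, 5, 5, 1, 3, 2, 9, 4]
i=6: arr[6] = (9+2)%6 = 5 → [1, 5, 5, 1, 3, 2, 5, 4]
i=7: arr[7] = (4+5)%6 = 3 → [1, 5, 5, 1, 3, 2, 5, 3]
sum = 25

25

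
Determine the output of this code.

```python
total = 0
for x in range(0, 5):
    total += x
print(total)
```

10

x=0: total = 0+0 = 0
x=1: total = 0+1 = 1
x=2: total = 1+2 = 3
x=3: total = 3+3 = 6
x=4: total = 6+4 = 10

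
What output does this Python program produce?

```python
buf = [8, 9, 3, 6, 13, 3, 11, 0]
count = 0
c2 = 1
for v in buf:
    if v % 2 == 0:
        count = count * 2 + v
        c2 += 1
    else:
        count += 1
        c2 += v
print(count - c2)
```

v=8: even, count = 0*2+8 = 8; c2=2
v=9: not even, count = 8+1 = 9; c2=11
v=3: not even, count = 9+1 = 10; c2=14
v=6: even, count = 10*2+6 = 26; c2=15
v=13: not even, count = 26+1 = 27; c2=28
v=3: not even, count = 27+1 = 28; c2=31
v=11: not even, count = 28+1 = 29; c2=42
v=0: even, count = 29*2+0 = 58; c2=43
count-c2 = 58-43 = 15

15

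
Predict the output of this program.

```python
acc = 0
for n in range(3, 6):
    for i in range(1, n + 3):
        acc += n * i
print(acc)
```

269

n=3,i=1: acc = 0+3 = 3
n=3,i=2: acc = 3+6 = 9
n=3,i=3: acc = 9+9 = 18
n=3,i=4: acc = 18+12 = 30
n=3,i=5: acc = 30+15 = 45
n=4,i=1: acc = 45+4 = 49
n=4,i=2: acc = 49+8 = 57
n=4,i=3: acc = 57+12 = 69
n=4,i=4: acc = 69+16 = 85
n=4,i=5: acc = 85+20 = 105
n=4,i=6: acc = 105+24 = 129
n=5,i=1: acc = 129+5 = 134
n=5,i=2: acc = 134+10 = 144
n=5,i=3: acc = 144+15 = 159
n=5,i=4: acc = 159+20 = 179
n=5,i=5: acc = 179+25 = 204
n=5,i=6: acc = 204+30 = 234
n=5,i=7: acc = 234+35 = 269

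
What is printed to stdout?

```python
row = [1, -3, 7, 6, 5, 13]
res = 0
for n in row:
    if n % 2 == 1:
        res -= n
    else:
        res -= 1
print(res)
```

n=1: odd, res = 0-1 = -1
n=-3: odd, res = (-1)-(-3) = 2
n=7: odd, res = 2-7 = -5
n=6: not odd, res = (-5)-1 = -6
n=5: odd, res = (-6)-5 = -11
n=13: odd, res = (-11)-13 = -24

-24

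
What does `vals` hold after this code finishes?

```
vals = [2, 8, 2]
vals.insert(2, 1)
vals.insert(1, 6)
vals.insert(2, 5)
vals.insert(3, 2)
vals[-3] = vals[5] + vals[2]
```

insert 1 at 2 → [2, 8, 1, 2]
insert 6 at 1 → [2, 6, 8, 1, 2]
insert 5 at 2 → [2, 6, 5, 8, 1, 2]
insert 2 at 3 → [2, 6, 5, 2, 8, 1, 2]
vals[-3] = vals[5]+vals[2] = 1+5 = 6 → [2, 6, 5, 2, 6, 1, 2]

[2, 6, 5, 2, 6, 1, 2]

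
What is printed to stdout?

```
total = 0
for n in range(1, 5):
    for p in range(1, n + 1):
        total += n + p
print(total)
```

n=1,p=1: total = 0+2 = 2
n=2,p=1: total = 2+3 = 5
n=2,p=2: total = 5+4 = 9
n=3,p=1: total = 9+4 = 13
n=3,p=2: total = 13+5 = 18
n=3,p=3: total = 18+6 = 24
n=4,p=1: total = 24+5 = 29
n=4,p=2: total = 29+6 = 35
n=4,p=3: total = 35+7 = 42
n=4,p=4: total = 42+8 = 50

50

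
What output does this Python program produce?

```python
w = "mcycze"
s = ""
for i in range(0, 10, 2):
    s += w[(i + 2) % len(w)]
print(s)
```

i=0: add w[2]='y' → 'y'
i=2: add w[4]='z' → 'yz'
i=4: add w[0]='m' → 'yzm'
i=6: add w[2]='y' → 'yzmy'
i=8: add w[4]='z' → 'yzmyz'

yzmyz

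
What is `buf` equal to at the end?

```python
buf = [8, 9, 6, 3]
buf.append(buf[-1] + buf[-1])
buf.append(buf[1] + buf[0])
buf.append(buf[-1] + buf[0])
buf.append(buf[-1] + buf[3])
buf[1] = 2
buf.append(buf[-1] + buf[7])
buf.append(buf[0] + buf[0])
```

[8, 2, 6, 3, 6, 17, 25, 28, 56, 16]

append buf[-1]+buf[-1] = 3+3 = 6 → [8, 9, 6, 3, 6]
append buf[1]+buf[0] = 9+8 = 17 → [8, 9, 6, 3, 6, 17]
append buf[-1]+buf[0] = 17+8 = 25 → [8, 9, 6, 3, 6, 17, 25]
append buf[-1]+buf[3] = 25+3 = 28 → [8, 9, 6, 3, 6, 17, 25, 28]
buf[1] = 2 → [8, 2, 6, 3, 6, 17, 25, 28]
append buf[-1]+buf[7] = 28+28 = 56 → [8, 2, 6, 3, 6, 17, 25, 28, 56]
append buf[0]+buf[0] = 8+8 = 16 → [8, 2, 6, 3, 6, 17, 25, 28, 56, 16]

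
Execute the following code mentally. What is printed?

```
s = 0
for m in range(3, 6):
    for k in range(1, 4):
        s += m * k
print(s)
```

m=3,k=1: s = 0+3 = 3
m=3,k=2: s = 3+6 = 9
m=3,k=3: s = 9+9 = 18
m=4,k=1: s = 18+4 = 22
m=4,k=2: s = 22+8 = 30
m=4,k=3: s = 30+12 = 42
m=5,k=1: s = 42+5 = 47
m=5,k=2: s = 47+10 = 57
m=5,k=3: s = 57+15 = 72

72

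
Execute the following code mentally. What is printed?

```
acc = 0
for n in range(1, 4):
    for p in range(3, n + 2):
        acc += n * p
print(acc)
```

n=2,p=3: acc = 0+6 = 6
n=3,p=3: acc = 6+9 = 15
n=3,p=4: acc = 15+12 = 27

27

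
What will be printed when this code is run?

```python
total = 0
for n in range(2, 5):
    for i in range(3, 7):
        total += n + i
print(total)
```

n=2,i=3: total = 0+5 = 5
n=2,i=4: total = 5+6 = 11
n=2,i=5: total = 11+7 = 18
n=2,i=6: total = 18+8 = 26
n=3,i=3: total = 26+6 = 32
n=3,i=4: total = 32+7 = 39
n=3,i=5: total = 39+8 = 47
n=3,i=6: total = 47+9 = 56
n=4,i=3: total = 56+7 = 63
n=4,i=4: total = 63+8 = 71
n=4,i=5: total = 71+9 = 80
n=4,i=6: total = 80+10 = 90

90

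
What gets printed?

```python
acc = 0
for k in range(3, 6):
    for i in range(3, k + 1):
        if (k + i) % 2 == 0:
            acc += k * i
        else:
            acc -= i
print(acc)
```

k=3,i=3: even sum, acc = 0+9 = 9
k=4,i=3: odd sum, acc = 9-3 = 6
k=4,i=4: even sum, acc = 6+16 = 22
k=5,i=3: even sum, acc = 22+15 = 37
k=5,i=4: odd sum, acc = 37-4 = 33
k=5,i=5: even sum, acc = 33+25 = 58

58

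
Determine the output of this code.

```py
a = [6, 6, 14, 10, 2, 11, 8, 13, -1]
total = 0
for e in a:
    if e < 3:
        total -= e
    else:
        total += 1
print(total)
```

e=6: not <3, total = 0+1 = 1
e=6: not <3, total = 1+1 = 2
e=14: not <3, total = 2+1 = 3
e=10: not <3, total = 3+1 = 4
e=2: <3, total = 4-2 = 2
e=11: not <3, total = 2+1 = 3
e=8: not <3, total = 3+1 = 4
e=13: not <3, total = 4+1 = 5
e=-1: <3, total = 5-(-1) = 6

6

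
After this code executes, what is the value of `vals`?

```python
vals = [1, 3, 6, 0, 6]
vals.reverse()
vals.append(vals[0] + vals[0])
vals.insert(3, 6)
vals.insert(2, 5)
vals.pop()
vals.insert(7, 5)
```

reverse → [6, 0, 6, 3, 1]
append vals[0]+vals[0] = 6+6 = 12 → [6, 0, 6, 3, 1, 12]
insert 6 at 3 → [6, 0, 6, 6, 3, 1, 12]
insert 5 at 2 → [6, 0, 5, 6, 6, 3, 1, 12]
pop() removes 12 → [6, 0, 5, 6, 6, 3, 1]
insert 5 at 7 → [6, 0, 5, 6, 6, 3, 1, 5]

[6, 0, 5, 6, 6, 3, 1, 5]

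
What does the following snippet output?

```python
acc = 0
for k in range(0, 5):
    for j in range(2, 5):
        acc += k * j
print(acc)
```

90

k=0,j=2: acc = 0+0 = 0
k=0,j=3: acc = 0+0 = 0
k=0,j=4: acc = 0+0 = 0
k=1,j=2: acc = 0+2 = 2
k=1,j=3: acc = 2+3 = 5
k=1,j=4: acc = 5+4 = 9
k=2,j=2: acc = 9+4 = 13
k=2,j=3: acc = 13+6 = 19
k=2,j=4: acc = 19+8 = 27
k=3,j=2: acc = 27+6 = 33
k=3,j=3: acc = 33+9 = 42
k=3,j=4: acc = 42+12 = 54
k=4,j=2: acc = 54+8 = 62
k=4,j=3: acc = 62+12 = 74
k=4,j=4: acc = 74+16 = 90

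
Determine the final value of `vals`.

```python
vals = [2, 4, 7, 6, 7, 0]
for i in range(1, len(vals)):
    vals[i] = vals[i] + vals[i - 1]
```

[2, 6, 13, 19, 26, 26]

i=1: vals[1] = 4+2 = 6 → [2, 6, 7, 6, 7, 0]
i=2: vals[2] = 7+6 = 13 → [2, 6, 13, 6, 7, 0]
i=3: vals[3] = 6+13 = 19 → [2, 6, 13, 19, 7, 0]
i=4: vals[4] = 7+19 = 26 → [2, 6, 13, 19, 26, 0]
i=5: vals[5] = 0+26 = 26 → [2, 6, 13, 19, 26, 26]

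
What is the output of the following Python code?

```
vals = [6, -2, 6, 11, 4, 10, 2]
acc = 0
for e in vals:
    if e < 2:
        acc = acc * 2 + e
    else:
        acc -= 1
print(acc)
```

e=6: not <2, acc = 0-1 = -1
e=-2: <2, acc = (-1)*2+(-2) = -4
e=6: not <2, acc = (-4)-1 = -5
e=11: not <2, acc = (-5)-1 = -6
e=4: not <2, acc = (-6)-1 = -7
e=10: not <2, acc = (-7)-1 = -8
e=2: not <2, acc = (-8)-1 = -9

-9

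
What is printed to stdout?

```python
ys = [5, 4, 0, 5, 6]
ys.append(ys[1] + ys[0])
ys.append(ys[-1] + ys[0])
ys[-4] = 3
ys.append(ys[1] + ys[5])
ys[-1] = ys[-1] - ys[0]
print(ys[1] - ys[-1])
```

append ys[1]+ys[0] = 4+5 = 9 → [5, 4, 0, 5, 6, 9]
append ys[-1]+ys[0] = 9+5 = 14 → [5, 4, 0, 5, 6, 9, 14]
ys[-4] = 3 → [5, 4, 0, 3, 6, 9, 14]
append ys[1]+ys[5] = 4+9 = 13 → [5, 4, 0, 3, 6, 9, 14, 13]
ys[-1] = ys[-1]-ys[0] = 13-5 = 8 → [5, 4, 0, 3, 6, 9, 14, 8]
ys[1]-ys[-1] = 4-8 = -4

-4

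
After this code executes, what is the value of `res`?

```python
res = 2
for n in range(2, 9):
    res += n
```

n=2: res = 2+2 = 4
n=3: res = 4+3 = 7
n=4: res = 7+4 = 11
n=5: res = 11+5 = 16
n=6: res = 16+6 = 22
n=7: res = 22+7 = 29
n=8: res = 29+8 = 37

37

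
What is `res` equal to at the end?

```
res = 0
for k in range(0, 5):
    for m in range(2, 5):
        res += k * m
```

90

k=0,m=2: res = 0+0 = 0
k=0,m=3: res = 0+0 = 0
k=0,m=4: res = 0+0 = 0
k=1,m=2: res = 0+2 = 2
k=1,m=3: res = 2+3 = 5
k=1,m=4: res = 5+4 = 9
k=2,m=2: res = 9+4 = 13
k=2,m=3: res = 13+6 = 19
k=2,m=4: res = 19+8 = 27
k=3,m=2: res = 27+6 = 33
k=3,m=3: res = 33+9 = 42
k=3,m=4: res = 42+12 = 54
k=4,m=2: res = 54+8 = 62
k=4,m=3: res = 62+12 = 74
k=4,m=4: res = 74+16 = 90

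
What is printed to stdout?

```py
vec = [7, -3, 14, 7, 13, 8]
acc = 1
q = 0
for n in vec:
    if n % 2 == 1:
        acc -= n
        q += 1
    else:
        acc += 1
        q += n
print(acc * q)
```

-546

n=7: odd, acc = 1-7 = -6; q=1
n=-3: odd, acc = (-6)-(-3) = -3; q=2
n=14: not odd, acc = (-3)+1 = -2; q=16
n=7: odd, acc = (-2)-7 = -9; q=17
n=13: odd, acc = (-9)-13 = -22; q=18
n=8: not odd, acc = (-22)+1 = -21; q=26
acc*q = (-21)*26 = -546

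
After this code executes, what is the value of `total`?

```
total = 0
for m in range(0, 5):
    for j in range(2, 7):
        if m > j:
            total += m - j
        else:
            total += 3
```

70

m=0,j=2: not 0>2, total = 0+3 = 3
m=0,j=3: not 0>3, total = 3+3 = 6
m=0,j=4: not 0>4, total = 6+3 = 9
m=0,j=5: not 0>5, total = 9+3 = 12
m=0,j=6: not 0>6, total = 12+3 = 15
m=1,j=2: not 1>2, total = 15+3 = 18
m=1,j=3: not 1>3, total = 18+3 = 21
m=1,j=4: not 1>4, total = 21+3 = 24
m=1,j=5: not 1>5, total = 24+3 = 27
m=1,j=6: not 1>6, total = 27+3 = 30
m=2,j=2: not 2>2, total = 30+3 = 33
m=2,j=3: not 2>3, total = 33+3 = 36
m=2,j=4: not 2>4, total = 36+3 = 39
m=2,j=5: not 2>5, total = 39+3 = 42
m=2,j=6: not 2>6, total = 42+3 = 45
m=3,j=2: 3>2, total = 45+1 = 46
m=3,j=3: not 3>3, total = 46+3 = 49
m=3,j=4: not 3>4, total = 49+3 = 52
m=3,j=5: not 3>5, total = 52+3 = 55
m=3,j=6: not 3>6, total = 55+3 = 58
m=4,j=2: 4>2, total = 58+2 = 60
m=4,j=3: 4>3, total = 60+1 = 61
m=4,j=4: not 4>4, total = 61+3 = 64
m=4,j=5: not 4>5, total = 64+3 = 67
m=4,j=6: not 4>6, total = 67+3 = 70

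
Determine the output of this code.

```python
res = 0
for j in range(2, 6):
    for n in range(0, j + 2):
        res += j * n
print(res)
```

207

j=2,n=0: res = 0+0 = 0
j=2,n=1: res = 0+2 = 2
j=2,n=2: res = 2+4 = 6
j=2,n=3: res = 6+6 = 12
j=3,n=0: res = 12+0 = 12
j=3,n=1: res = 12+3 = 15
j=3,n=2: res = 15+6 = 21
j=3,n=3: res = 21+9 = 30
j=3,n=4: res = 30+12 = 42
j=4,n=0: res = 42+0 = 42
j=4,n=1: res = 42+4 = 46
j=4,n=2: res = 46+8 = 54
j=4,n=3: res = 54+12 = 66
j=4,n=4: res = 66+16 = 82
j=4,n=5: res = 82+20 = 102
j=5,n=0: res = 102+0 = 102
j=5,n=1: res = 102+5 = 107
j=5,n=2: res = 107+10 = 117
j=5,n=3: res = 117+15 = 132
j=5,n=4: res = 132+20 = 152
j=5,n=5: res = 152+25 = 177
j=5,n=6: res = 177+30 = 207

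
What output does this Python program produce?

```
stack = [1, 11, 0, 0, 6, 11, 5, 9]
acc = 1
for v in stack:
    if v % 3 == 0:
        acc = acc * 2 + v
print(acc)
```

37

v=1: not %3==0
v=11: not %3==0
v=0: %3==0, acc = 1*2+0 = 2
v=0: %3==0, acc = 2*2+0 = 4
v=6: %3==0, acc = 4*2+6 = 14
v=11: not %3==0
v=5: not %3==0
v=9: %3==0, acc = 14*2+9 = 37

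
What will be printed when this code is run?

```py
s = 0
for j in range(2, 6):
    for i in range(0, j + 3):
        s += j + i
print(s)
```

j=2,i=0: s = 0+2 = 2
j=2,i=1: s = 2+3 = 5
j=2,i=2: s = 5+4 = 9
j=2,i=3: s = 9+5 = 14
j=2,i=4: s = 14+6 = 20
j=3,i=0: s = 20+3 = 23
j=3,i=1: s = 23+4 = 27
j=3,i=2: s = 27+5 = 32
j=3,i=3: s = 32+6 = 38
j=3,i=4: s = 38+7 = 45
j=3,i=5: s = 45+8 = 53
j=4,i=0: s = 53+4 = 57
j=4,i=1: s = 57+5 = 62
j=4,i=2: s = 62+6 = 68
j=4,i=3: s = 68+7 = 75
j=4,i=4: s = 75+8 = 83
j=4,i=5: s = 83+9 = 92
j=4,i=6: s = 92+10 = 102
j=5,i=0: s = 102+5 = 107
j=5,i=1: s = 107+6 = 113
j=5,i=2: s = 113+7 = 120
j=5,i=3: s = 120+8 = 128
j=5,i=4: s = 128+9 = 137
j=5,i=5: s = 137+10 = 147
j=5,i=6: s = 147+11 = 158
j=5,i=7: s = 158+12 = 170

170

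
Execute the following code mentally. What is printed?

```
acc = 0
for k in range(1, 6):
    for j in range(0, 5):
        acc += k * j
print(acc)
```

k=1,j=0: acc = 0+0 = 0
k=1,j=1: acc = 0+1 = 1
k=1,j=2: acc = 1+2 = 3
k=1,j=3: acc = 3+3 = 6
k=1,j=4: acc = 6+4 = 10
k=2,j=0: acc = 10+0 = 10
k=2,j=1: acc = 10+2 = 12
k=2,j=2: acc = 12+4 = 16
k=2,j=3: acc = 16+6 = 22
k=2,j=4: acc = 22+8 = 30
k=3,j=0: acc = 30+0 = 30
k=3,j=1: acc = 30+3 = 33
k=3,j=2: acc = 33+6 = 39
k=3,j=3: acc = 39+9 = 48
k=3,j=4: acc = 48+12 = 60
k=4,j=0: acc = 60+0 = 60
k=4,j=1: acc = 60+4 = 64
k=4,j=2: acc = 64+8 = 72
k=4,j=3: acc = 72+12 = 84
k=4,j=4: acc = 84+16 = 100
k=5,j=0: acc = 100+0 = 100
k=5,j=1: acc = 100+5 = 105
k=5,j=2: acc = 105+10 = 115
k=5,j=3: acc = 115+15 = 130
k=5,j=4: acc = 130+20 = 150

150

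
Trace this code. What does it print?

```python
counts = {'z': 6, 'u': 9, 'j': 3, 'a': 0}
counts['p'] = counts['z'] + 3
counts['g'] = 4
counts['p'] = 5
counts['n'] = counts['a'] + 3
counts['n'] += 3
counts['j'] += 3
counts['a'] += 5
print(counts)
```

counts['p'] = counts['z']+3 = 9 → {'z': 6, 'u': 9, 'j': 3, 'a': 0, 'p': 9}
counts['g'] = 4 → {'z': 6, 'u': 9, 'j': 3, 'a': 0, 'p': 9, 'g': 4}
counts['p'] = 5 → {'z': 6, 'u': 9, 'j': 3, 'a': 0, 'p': 5, 'g': 4}
counts['n'] = counts['a']+3 = 3 → {'z': 6, 'u': 9, 'j': 3, 'a': 0, 'p': 5, 'g': 4, 'n': 3}
counts['n'] = 3+3 = 6 → {'z': 6, 'u': 9, 'j': 3, 'a': 0, 'p': 5, 'g': 4, 'n': 6}
counts['j'] = 3+3 = 6 → {'z': 6, 'u': 9, 'j': 6, 'a': 0, 'p': 5, 'g': 4, 'n': 6}
counts['a'] = 0+5 = 5 → {'z': 6, 'u': 9, 'j': 6, 'a': 5, 'p': 5, 'g': 4, 'n': 6}

{'z': 6, 'u': 9, 'j': 6, 'a': 5, 'p': 5, 'g': 4, 'n': 6}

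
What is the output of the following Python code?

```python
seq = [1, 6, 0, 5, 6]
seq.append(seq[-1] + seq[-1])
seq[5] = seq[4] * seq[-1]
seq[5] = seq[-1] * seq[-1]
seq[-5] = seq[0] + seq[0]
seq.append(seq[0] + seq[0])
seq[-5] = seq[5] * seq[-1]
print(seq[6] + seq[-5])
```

10370

append seq[-1]+seq[-1] = 6+6 = 12 → [1, 6, 0, 5, 6, 12]
seq[5] = seq[4]*seq[-1] = 6*12 = 72 → [1, 6, 0, 5, 6, 72]
seq[5] = seq[-1]*seq[-1] = 72*72 = 5184 → [1, 6, 0, 5, 6, 5184]
seq[-5] = seq[0]+seq[0] = 1+1 = 2 → [1, 2, 0, 5, 6, 5184]
append seq[0]+seq[0] = 1+1 = 2 → [1, 2, 0, 5, 6, 5184, 2]
seq[-5] = seq[5]*seq[-1] = 5184*2 = 10368 → [1, 2, 10368, 5, 6, 5184, 2]
seq[6]+seq[-5] = 2+10368 = 10370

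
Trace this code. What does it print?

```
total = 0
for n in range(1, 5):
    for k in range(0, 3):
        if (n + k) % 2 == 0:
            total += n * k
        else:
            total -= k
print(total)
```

10

n=1,k=0: odd sum, total = 0-0 = 0
n=1,k=1: even sum, total = 0+1 = 1
n=1,k=2: odd sum, total = 1-2 = -1
n=2,k=0: even sum, total = (-1)+0 = -1
n=2,k=1: odd sum, total = (-1)-1 = -2
n=2,k=2: even sum, total = (-2)+4 = 2
n=3,k=0: odd sum, total = 2-0 = 2
n=3,k=1: even sum, total = 2+3 = 5
n=3,k=2: odd sum, total = 5-2 = 3
n=4,k=0: even sum, total = 3+0 = 3
n=4,k=1: odd sum, total = 3-1 = 2
n=4,k=2: even sum, total = 2+8 = 10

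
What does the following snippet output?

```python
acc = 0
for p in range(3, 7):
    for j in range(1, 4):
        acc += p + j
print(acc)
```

78

p=3,j=1: acc = 0+4 = 4
p=3,j=2: acc = 4+5 = 9
p=3,j=3: acc = 9+6 = 15
p=4,j=1: acc = 15+5 = 20
p=4,j=2: acc = 20+6 = 26
p=4,j=3: acc = 26+7 = 33
p=5,j=1: acc = 33+6 = 39
p=5,j=2: acc = 39+7 = 46
p=5,j=3: acc = 46+8 = 54
p=6,j=1: acc = 54+7 = 61
p=6,j=2: acc = 61+8 = 69
p=6,j=3: acc = 69+9 = 78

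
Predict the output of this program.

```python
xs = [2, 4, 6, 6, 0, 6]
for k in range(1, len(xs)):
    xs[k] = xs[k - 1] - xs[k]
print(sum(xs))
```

-56

k=1: xs[1] = 2-4 = -2 → [2, -2, 6, 6, 0, 6]
k=2: xs[2] = (-2)-6 = -8 → [2, -2, -8, 6, 0, 6]
k=3: xs[3] = (-8)-6 = -14 → [2, -2, -8, -14, 0, 6]
k=4: xs[4] = (-14)-0 = -14 → [2, -2, -8, -14, -14, 6]
k=5: xs[5] = (-14)-6 = -20 → [2, -2, -8, -14, -14, -20]
sum = -56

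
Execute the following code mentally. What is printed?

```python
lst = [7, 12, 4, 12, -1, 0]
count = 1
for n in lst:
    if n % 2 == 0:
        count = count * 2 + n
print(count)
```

152

n=7: not even
n=12: even, count = 1*2+12 = 14
n=4: even, count = 14*2+4 = 32
n=12: even, count = 32*2+12 = 76
n=-1: not even
n=0: even, count = 76*2+0 = 152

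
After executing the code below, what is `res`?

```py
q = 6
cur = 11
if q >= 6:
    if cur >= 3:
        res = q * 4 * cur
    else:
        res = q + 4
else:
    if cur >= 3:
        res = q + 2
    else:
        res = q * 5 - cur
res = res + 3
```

q=6, cur=11
q >= 6 is True; cur >= 3 is True
→ res = q * 4 * cur = 264
res = 264+3 = 267

267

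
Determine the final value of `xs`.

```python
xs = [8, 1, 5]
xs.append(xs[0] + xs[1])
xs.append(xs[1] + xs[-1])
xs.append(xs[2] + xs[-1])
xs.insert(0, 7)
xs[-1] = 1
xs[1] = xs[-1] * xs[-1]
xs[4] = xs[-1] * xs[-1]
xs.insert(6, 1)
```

append xs[0]+xs[1] = 8+1 = 9 → [8, 1, 5, 9]
append xs[1]+xs[-1] = 1+9 = 10 → [8, 1, 5, 9, 10]
append xs[2]+xs[-1] = 5+10 = 15 → [8, 1, 5, 9, 10, 15]
insert 7 at 0 → [7, 8, 1, 5, 9, 10, 15]
xs[-1] = 1 → [7, 8, 1, 5, 9, 10, 1]
xs[1] = xs[-1]*xs[-1] = 1*1 = 1 → [7, 1, 1, 5, 9, 10, 1]
xs[4] = xs[-1]*xs[-1] = 1*1 = 1 → [7, 1, 1, 5, 1, 10, 1]
insert 1 at 6 → [7, 1, 1, 5, 1, 10, 1, 1]

[7, 1, 1, 5, 1, 10, 1, 1]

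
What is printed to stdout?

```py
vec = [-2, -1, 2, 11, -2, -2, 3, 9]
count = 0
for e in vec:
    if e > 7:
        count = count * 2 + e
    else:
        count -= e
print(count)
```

37

e=-2: not >7, count = 0-(-2) = 2
e=-1: not >7, count = 2-(-1) = 3
e=2: not >7, count = 3-2 = 1
e=11: >7, count = 1*2+11 = 13
e=-2: not >7, count = 13-(-2) = 15
e=-2: not >7, count = 15-(-2) = 17
e=3: not >7, count = 17-3 = 14
e=9: >7, count = 14*2+9 = 37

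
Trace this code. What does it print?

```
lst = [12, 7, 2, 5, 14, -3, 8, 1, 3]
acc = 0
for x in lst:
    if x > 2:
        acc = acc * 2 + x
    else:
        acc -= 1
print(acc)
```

589

x=12: >2, acc = 0*2+12 = 12
x=7: >2, acc = 12*2+7 = 31
x=2: not >2, acc = 31-1 = 30
x=5: >2, acc = 30*2+5 = 65
x=14: >2, acc = 65*2+14 = 144
x=-3: not >2, acc = 144-1 = 143
x=8: >2, acc = 143*2+8 = 294
x=1: not >2, acc = 294-1 = 293
x=3: >2, acc = 293*2+3 = 589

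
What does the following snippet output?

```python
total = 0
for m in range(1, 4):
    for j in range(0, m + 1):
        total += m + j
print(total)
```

30

m=1,j=0: total = 0+1 = 1
m=1,j=1: total = 1+2 = 3
m=2,j=0: total = 3+2 = 5
m=2,j=1: total = 5+3 = 8
m=2,j=2: total = 8+4 = 12
m=3,j=0: total = 12+3 = 15
m=3,j=1: total = 15+4 = 19
m=3,j=2: total = 19+5 = 24
m=3,j=3: total = 24+6 = 30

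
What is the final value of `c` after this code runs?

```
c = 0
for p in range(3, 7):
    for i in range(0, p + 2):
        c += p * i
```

363

p=3,i=0: c = 0+0 = 0
p=3,i=1: c = 0+3 = 3
p=3,i=2: c = 3+6 = 9
p=3,i=3: c = 9+9 = 18
p=3,i=4: c = 18+12 = 30
p=4,i=0: c = 30+0 = 30
p=4,i=1: c = 30+4 = 34
p=4,i=2: c = 34+8 = 42
p=4,i=3: c = 42+12 = 54
p=4,i=4: c = 54+16 = 70
p=4,i=5: c = 70+20 = 90
p=5,i=0: c = 90+0 = 90
p=5,i=1: c = 90+5 = 95
p=5,i=2: c = 95+10 = 105
p=5,i=3: c = 105+15 = 120
p=5,i=4: c = 120+20 = 140
p=5,i=5: c = 140+25 = 165
p=5,i=6: c = 165+30 = 195
p=6,i=0: c = 195+0 = 195
p=6,i=1: c = 195+6 = 201
p=6,i=2: c = 201+12 = 213
p=6,i=3: c = 213+18 = 231
p=6,i=4: c = 231+24 = 255
p=6,i=5: c = 255+30 = 285
p=6,i=6: c = 285+36 = 321
p=6,i=7: c = 321+42 = 363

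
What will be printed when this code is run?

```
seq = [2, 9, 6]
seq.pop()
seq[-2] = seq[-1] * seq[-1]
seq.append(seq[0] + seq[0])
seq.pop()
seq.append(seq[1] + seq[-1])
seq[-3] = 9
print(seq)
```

pop() removes 6 → [2, 9]
seq[-2] = seq[-1]*seq[-1] = 9*9 = 81 → [81, 9]
append seq[0]+seq[0] = 81+81 = 162 → [81, 9, 162]
pop() removes 162 → [81, 9]
append seq[1]+seq[-1] = 9+9 = 18 → [81, 9, 18]
seq[-3] = 9 → [9, 9, 18]

[9, 9, 18]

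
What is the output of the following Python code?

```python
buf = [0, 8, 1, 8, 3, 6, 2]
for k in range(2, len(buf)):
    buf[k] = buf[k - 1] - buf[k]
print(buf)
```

[0, 8, 7, -1, -4, -10, -12]

k=2: buf[2] = 8-1 = 7 → [0, 8, 7, 8, 3, 6, 2]
k=3: buf[3] = 7-8 = -1 → [0, 8, 7, -1, 3, 6, 2]
k=4: buf[4] = (-1)-3 = -4 → [0, 8, 7, -1, -4, 6, 2]
k=5: buf[5] = (-4)-6 = -10 → [0, 8, 7, -1, -4, -10, 2]
k=6: buf[6] = (-10)-2 = -12 → [0, 8, 7, -1, -4, -10, -12]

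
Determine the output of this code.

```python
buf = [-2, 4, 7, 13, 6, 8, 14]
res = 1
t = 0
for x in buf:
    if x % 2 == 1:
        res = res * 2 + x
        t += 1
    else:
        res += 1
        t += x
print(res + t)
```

74

x=-2: not odd, res = 1+1 = 2; t=-2
x=4: not odd, res = 2+1 = 3; t=2
x=7: odd, res = 3*2+7 = 13; t=3
x=13: odd, res = 13*2+13 = 39; t=4
x=6: not odd, res = 39+1 = 40; t=10
x=8: not odd, res = 40+1 = 41; t=18
x=14: not odd, res = 41+1 = 42; t=32
res+t = 42+32 = 74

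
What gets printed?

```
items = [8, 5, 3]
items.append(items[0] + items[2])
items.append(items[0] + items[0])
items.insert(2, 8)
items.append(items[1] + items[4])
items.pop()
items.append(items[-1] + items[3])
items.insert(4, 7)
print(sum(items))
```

77

append items[0]+items[2] = 8+3 = 11 → [8, 5, 3, 11]
append items[0]+items[0] = 8+8 = 16 → [8, 5, 3, 11, 16]
insert 8 at 2 → [8, 5, 8, 3, 11, 16]
append items[1]+items[4] = 5+11 = 16 → [8, 5, 8, 3, 11, 16, 16]
pop() removes 16 → [8, 5, 8, 3, 11, 16]
append items[-1]+items[3] = 16+3 = 19 → [8, 5, 8, 3, 11, 16, 19]
insert 7 at 4 → [8, 5, 8, 3, 7, 11, 16, 19]
sum = 77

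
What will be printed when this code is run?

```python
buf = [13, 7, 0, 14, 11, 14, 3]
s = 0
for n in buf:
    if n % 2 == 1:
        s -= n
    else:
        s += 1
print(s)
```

-31

n=13: odd, s = 0-13 = -13
n=7: odd, s = (-13)-7 = -20
n=0: not odd, s = (-20)+1 = -19
n=14: not odd, s = (-19)+1 = -18
n=11: odd, s = (-18)-11 = -29
n=14: not odd, s = (-29)+1 = -28
n=3: odd, s = (-28)-3 = -31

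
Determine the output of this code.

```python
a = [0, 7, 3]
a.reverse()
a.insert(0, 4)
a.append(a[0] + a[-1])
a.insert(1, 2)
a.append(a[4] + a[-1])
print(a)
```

[4, 2, 3, 7, 0, 4, 4]

reverse → [3, 7, 0]
insert 4 at 0 → [4, 3, 7, 0]
append a[0]+a[-1] = 4+0 = 4 → [4, 3, 7, 0, 4]
insert 2 at 1 → [4, 2, 3, 7, 0, 4]
append a[4]+a[-1] = 0+4 = 4 → [4, 2, 3, 7, 0, 4, 4]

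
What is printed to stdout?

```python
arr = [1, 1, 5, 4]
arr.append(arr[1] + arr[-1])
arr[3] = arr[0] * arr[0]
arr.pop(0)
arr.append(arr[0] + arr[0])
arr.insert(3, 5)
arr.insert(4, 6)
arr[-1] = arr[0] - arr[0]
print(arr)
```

append arr[1]+arr[-1] = 1+4 = 5 → [1, 1, 5, 4, 5]
arr[3] = arr[0]*arr[0] = 1*1 = 1 → [1, 1, 5, 1, 5]
pop(0) removes 1 → [1, 5, 1, 5]
append arr[0]+arr[0] = 1+1 = 2 → [1, 5, 1, 5, 2]
insert 5 at 3 → [1, 5, 1, 5, 5, 2]
insert 6 at 4 → [1, 5, 1, 5, 6, 5, 2]
arr[-1] = arr[0]-arr[0] = 1-1 = 0 → [1, 5, 1, 5, 6, 5, 0]

[1, 5, 1, 5, 6, 5, 0]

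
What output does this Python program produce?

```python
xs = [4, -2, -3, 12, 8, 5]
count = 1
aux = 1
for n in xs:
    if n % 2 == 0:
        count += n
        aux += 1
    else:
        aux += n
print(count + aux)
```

n=4: even, count = 1+4 = 5; aux=2
n=-2: even, count = 5+(-2) = 3; aux=3
n=-3: not even; aux=0
n=12: even, count = 3+12 = 15; aux=1
n=8: even, count = 15+8 = 23; aux=2
n=5: not even; aux=7
count+aux = 23+7 = 30

30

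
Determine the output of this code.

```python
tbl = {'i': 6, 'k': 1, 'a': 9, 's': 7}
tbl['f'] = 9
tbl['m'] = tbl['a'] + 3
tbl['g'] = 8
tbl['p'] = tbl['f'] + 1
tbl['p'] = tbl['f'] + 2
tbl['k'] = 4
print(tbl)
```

tbl['f'] = 9 → {'i': 6, 'k': 1, 'a': 9, 's': 7, 'f': 9}
tbl['m'] = tbl['a']+3 = 12 → {'i': 6, 'k': 1, 'a': 9, 's': 7, 'f': 9, 'm': 12}
tbl['g'] = 8 → {'i': 6, 'k': 1, 'a': 9, 's': 7, 'f': 9, 'm': 12, 'g': 8}
tbl['p'] = tbl['f']+1 = 10 → {'i': 6, 'k': 1, 'a': 9, 's': 7, 'f': 9, 'm': 12, 'g': 8, 'p': 10}
tbl['p'] = tbl['f']+2 = 11 → {'i': 6, 'k': 1, 'a': 9, 's': 7, 'f': 9, 'm': 12, 'g': 8, 'p': 11}
tbl['k'] = 4 → {'i': 6, 'k': 4, 'a': 9, 's': 7, 'f': 9, 'm': 12, 'g': 8, 'p': 11}

{'i': 6, 'k': 4, 'a': 9, 's': 7, 'f': 9, 'm': 12, 'g': 8, 'p': 11}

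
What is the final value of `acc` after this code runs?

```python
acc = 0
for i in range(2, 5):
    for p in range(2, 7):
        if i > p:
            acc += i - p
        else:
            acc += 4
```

i=2,p=2: not 2>2, acc = 0+4 = 4
i=2,p=3: not 2>3, acc = 4+4 = 8
i=2,p=4: not 2>4, acc = 8+4 = 12
i=2,p=5: not 2>5, acc = 12+4 = 16
i=2,p=6: not 2>6, acc = 16+4 = 20
i=3,p=2: 3>2, acc = 20+1 = 21
i=3,p=3: not 3>3, acc = 21+4 = 25
i=3,p=4: not 3>4, acc = 25+4 = 29
i=3,p=5: not 3>5, acc = 29+4 = 33
i=3,p=6: not 3>6, acc = 33+4 = 37
i=4,p=2: 4>2, acc = 37+2 = 39
i=4,p=3: 4>3, acc = 39+1 = 40
i=4,p=4: not 4>4, acc = 40+4 = 44
i=4,p=5: not 4>5, acc = 44+4 = 48
i=4,p=6: not 4>6, acc = 48+4 = 52

52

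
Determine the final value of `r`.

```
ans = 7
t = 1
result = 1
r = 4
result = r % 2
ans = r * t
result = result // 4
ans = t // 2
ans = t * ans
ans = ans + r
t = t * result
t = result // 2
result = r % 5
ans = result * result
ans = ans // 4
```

result = 4%2 = 0
ans = 4*1 = 4
result = 0//4 = 0
ans = 1//2 = 0
ans = 1*0 = 0
ans = 0+4 = 4
t = 1*0 = 0
t = 0//2 = 0
result = 4%5 = 4
ans = 4*4 = 16
ans = 16//4 = 4

4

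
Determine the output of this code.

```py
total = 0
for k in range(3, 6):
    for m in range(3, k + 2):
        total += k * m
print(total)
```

159

k=3,m=3: total = 0+9 = 9
k=3,m=4: total = 9+12 = 21
k=4,m=3: total = 21+12 = 33
k=4,m=4: total = 33+16 = 49
k=4,m=5: total = 49+20 = 69
k=5,m=3: total = 69+15 = 84
k=5,m=4: total = 84+20 = 104
k=5,m=5: total = 104+25 = 129
k=5,m=6: total = 129+30 = 159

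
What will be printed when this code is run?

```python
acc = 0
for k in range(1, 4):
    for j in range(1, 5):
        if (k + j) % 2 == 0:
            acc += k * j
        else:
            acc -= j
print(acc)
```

k=1,j=1: even sum, acc = 0+1 = 1
k=1,j=2: odd sum, acc = 1-2 = -1
k=1,j=3: even sum, acc = (-1)+3 = 2
k=1,j=4: odd sum, acc = 2-4 = -2
k=2,j=1: odd sum, acc = (-2)-1 = -3
k=2,j=2: even sum, acc = (-3)+4 = 1
k=2,j=3: odd sum, acc = 1-3 = -2
k=2,j=4: even sum, acc = (-2)+8 = 6
k=3,j=1: even sum, acc = 6+3 = 9
k=3,j=2: odd sum, acc = 9-2 = 7
k=3,j=3: even sum, acc = 7+9 = 16
k=3,j=4: odd sum, acc = 16-4 = 12

12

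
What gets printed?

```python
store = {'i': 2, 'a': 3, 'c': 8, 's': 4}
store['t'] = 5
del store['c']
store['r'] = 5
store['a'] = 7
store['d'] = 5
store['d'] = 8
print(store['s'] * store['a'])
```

store['t'] = 5 → {'i': 2, 'a': 3, 'c': 8, 's': 4, 't': 5}
del 'c' → {'i': 2, 'a': 3, 's': 4, 't': 5}
store['r'] = 5 → {'i': 2, 'a': 3, 's': 4, 't': 5, 'r': 5}
store['a'] = 7 → {'i': 2, 'a': 7, 's': 4, 't': 5, 'r': 5}
store['d'] = 5 → {'i': 2, 'a': 7, 's': 4, 't': 5, 'r': 5, 'd': 5}
store['d'] = 8 → {'i': 2, 'a': 7, 's': 4, 't': 5, 'r': 5, 'd': 8}
store['s']*store['a'] = 4*7 = 28

28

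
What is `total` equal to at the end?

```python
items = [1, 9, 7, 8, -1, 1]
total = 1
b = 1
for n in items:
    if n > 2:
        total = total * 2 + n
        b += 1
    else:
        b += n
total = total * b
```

n=1: not >2; b=2
n=9: >2, total = 1*2+9 = 11; b=3
n=7: >2, total = 11*2+7 = 29; b=4
n=8: >2, total = 29*2+8 = 66; b=5
n=-1: not >2; b=4
n=1: not >2; b=5
total*b = 66*5 = 330

330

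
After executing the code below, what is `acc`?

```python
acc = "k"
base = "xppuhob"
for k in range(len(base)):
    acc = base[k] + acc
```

k=0: prepend 'x' → 'xk'
k=1: prepend 'p' → 'pxk'
k=2: prepend 'p' → 'ppxk'
k=3: prepend 'u' → 'uppxk'
k=4: prepend 'h' → 'huppxk'
k=5: prepend 'o' → 'ohuppxk'
k=6: prepend 'b' → 'bohuppxk'

'bohuppxk'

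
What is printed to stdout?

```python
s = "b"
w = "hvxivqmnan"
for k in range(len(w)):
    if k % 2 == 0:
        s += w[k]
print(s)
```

k=0: add 'h' → 'bh'
k=1: skip
k=2: add 'x' → 'bhx'
k=3: skip
k=4: add 'v' → 'bhxv'
k=5: skip
k=6: add 'm' → 'bhxvm'
k=7: skip
k=8: add 'a' → 'bhxvma'
k=9: skip

bhxvma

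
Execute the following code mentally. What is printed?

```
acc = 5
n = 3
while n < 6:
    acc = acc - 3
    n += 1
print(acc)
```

-4

n=3: acc = 5-3 = 2
n=4: acc = 2-3 = -1
n=5: acc = (-1)-3 = -4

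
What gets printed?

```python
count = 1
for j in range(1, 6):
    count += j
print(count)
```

16

j=1: count = 1+1 = 2
j=2: count = 2+2 = 4
j=3: count = 4+3 = 7
j=4: count = 7+4 = 11
j=5: count = 11+5 = 16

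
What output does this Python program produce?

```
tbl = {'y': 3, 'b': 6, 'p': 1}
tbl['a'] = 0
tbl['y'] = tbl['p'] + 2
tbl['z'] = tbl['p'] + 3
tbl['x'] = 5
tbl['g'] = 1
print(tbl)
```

{'y': 3, 'b': 6, 'p': 1, 'a': 0, 'z': 4, 'x': 5, 'g': 1}

tbl['a'] = 0 → {'y': 3, 'b': 6, 'p': 1, 'a': 0}
tbl['y'] = tbl['p']+2 = 3 → {'y': 3, 'b': 6, 'p': 1, 'a': 0}
tbl['z'] = tbl['p']+3 = 4 → {'y': 3, 'b': 6, 'p': 1, 'a': 0, 'z': 4}
tbl['x'] = 5 → {'y': 3, 'b': 6, 'p': 1, 'a': 0, 'z': 4, 'x': 5}
tbl['g'] = 1 → {'y': 3, 'b': 6, 'p': 1, 'a': 0, 'z': 4, 'x': 5, 'g': 1}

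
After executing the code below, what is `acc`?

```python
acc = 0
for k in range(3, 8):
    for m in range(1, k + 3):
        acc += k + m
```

k=3,m=1: acc = 0+4 = 4
k=3,m=2: acc = 4+5 = 9
k=3,m=3: acc = 9+6 = 15
k=3,m=4: acc = 15+7 = 22
k=3,m=5: acc = 22+8 = 30
k=4,m=1: acc = 30+5 = 35
k=4,m=2: acc = 35+6 = 41
k=4,m=3: acc = 41+7 = 48
k=4,m=4: acc = 48+8 = 56
k=4,m=5: acc = 56+9 = 65
k=4,m=6: acc = 65+10 = 75
k=5,m=1: acc = 75+6 = 81
k=5,m=2: acc = 81+7 = 88
k=5,m=3: acc = 88+8 = 96
k=5,m=4: acc = 96+9 = 105
k=5,m=5: acc = 105+10 = 115
k=5,m=6: acc = 115+11 = 126
k=5,m=7: acc = 126+12 = 138
k=6,m=1: acc = 138+7 = 145
k=6,m=2: acc = 145+8 = 153
k=6,m=3: acc = 153+9 = 162
k=6,m=4: acc = 162+10 = 172
k=6,m=5: acc = 172+11 = 183
k=6,m=6: acc = 183+12 = 195
k=6,m=7: acc = 195+13 = 208
k=6,m=8: acc = 208+14 = 222
k=7,m=1: acc = 222+8 = 230
k=7,m=2: acc = 230+9 = 239
k=7,m=3: acc = 239+10 = 249
k=7,m=4: acc = 249+11 = 260
k=7,m=5: acc = 260+12 = 272
k=7,m=6: acc = 272+13 = 285
k=7,m=7: acc = 285+14 = 299
k=7,m=8: acc = 299+15 = 314
k=7,m=9: acc = 314+16 = 330

330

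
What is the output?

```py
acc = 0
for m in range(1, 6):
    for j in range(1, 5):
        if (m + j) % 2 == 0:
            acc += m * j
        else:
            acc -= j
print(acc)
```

46

m=1,j=1: even sum, acc = 0+1 = 1
m=1,j=2: odd sum, acc = 1-2 = -1
m=1,j=3: even sum, acc = (-1)+3 = 2
m=1,j=4: odd sum, acc = 2-4 = -2
m=2,j=1: odd sum, acc = (-2)-1 = -3
m=2,j=2: even sum, acc = (-3)+4 = 1
m=2,j=3: odd sum, acc = 1-3 = -2
m=2,j=4: even sum, acc = (-2)+8 = 6
m=3,j=1: even sum, acc = 6+3 = 9
m=3,j=2: odd sum, acc = 9-2 = 7
m=3,j=3: even sum, acc = 7+9 = 16
m=3,j=4: odd sum, acc = 16-4 = 12
m=4,j=1: odd sum, acc = 12-1 = 11
m=4,j=2: even sum, acc = 11+8 = 19
m=4,j=3: odd sum, acc = 19-3 = 16
m=4,j=4: even sum, acc = 16+16 = 32
m=5,j=1: even sum, acc = 32+5 = 37
m=5,j=2: odd sum, acc = 37-2 = 35
m=5,j=3: even sum, acc = 35+15 = 50
m=5,j=4: odd sum, acc = 50-4 = 46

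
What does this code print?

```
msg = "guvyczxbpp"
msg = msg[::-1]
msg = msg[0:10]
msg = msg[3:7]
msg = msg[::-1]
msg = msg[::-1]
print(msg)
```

xzcy

reverse → 'ppbxzcyvug'
slice [0:10] → 'ppbxzcyvug'
slice [3:7] → 'xzcy'
reverse → 'yczx'
reverse → 'xzcy'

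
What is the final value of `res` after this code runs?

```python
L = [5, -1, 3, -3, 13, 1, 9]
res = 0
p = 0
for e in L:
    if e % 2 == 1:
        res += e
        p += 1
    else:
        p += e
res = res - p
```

20

e=5: odd, res = 0+5 = 5; p=1
e=-1: odd, res = 5+(-1) = 4; p=2
e=3: odd, res = 4+3 = 7; p=3
e=-3: odd, res = 7+(-3) = 4; p=4
e=13: odd, res = 4+13 = 17; p=5
e=1: odd, res = 17+1 = 18; p=6
e=9: odd, res = 18+9 = 27; p=7
res-p = 27-7 = 20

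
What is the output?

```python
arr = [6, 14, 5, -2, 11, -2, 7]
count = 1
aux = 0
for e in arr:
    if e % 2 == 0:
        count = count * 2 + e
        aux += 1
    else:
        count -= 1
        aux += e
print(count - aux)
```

80

e=6: even, count = 1*2+6 = 8; aux=1
e=14: even, count = 8*2+14 = 30; aux=2
e=5: not even, count = 30-1 = 29; aux=7
e=-2: even, count = 29*2+(-2) = 56; aux=8
e=11: not even, count = 56-1 = 55; aux=19
e=-2: even, count = 55*2+(-2) = 108; aux=20
e=7: not even, count = 108-1 = 107; aux=27
count-aux = 107-27 = 80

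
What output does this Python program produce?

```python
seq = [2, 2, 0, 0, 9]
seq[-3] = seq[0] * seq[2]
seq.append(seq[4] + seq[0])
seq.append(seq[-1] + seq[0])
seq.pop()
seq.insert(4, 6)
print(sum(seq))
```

seq[-3] = seq[0]*seq[2] = 2*0 = 0 → [2, 2, 0, 0, 9]
append seq[4]+seq[0] = 9+2 = 11 → [2, 2, 0, 0, 9, 11]
append seq[-1]+seq[0] = 11+2 = 13 → [2, 2, 0, 0, 9, 11, 13]
pop() removes 13 → [2, 2, 0, 0, 9, 11]
insert 6 at 4 → [2, 2, 0, 0, 6, 9, 11]
sum = 30

30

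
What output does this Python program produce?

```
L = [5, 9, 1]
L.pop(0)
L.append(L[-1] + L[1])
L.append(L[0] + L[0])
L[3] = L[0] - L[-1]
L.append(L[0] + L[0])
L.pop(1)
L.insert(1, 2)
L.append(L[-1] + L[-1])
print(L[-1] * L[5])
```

1296

pop(0) removes 5 → [9, 1]
append L[-1]+L[1] = 1+1 = 2 → [9, 1, 2]
append L[0]+L[0] = 9+9 = 18 → [9, 1, 2, 18]
L[3] = L[0]-L[-1] = 9-18 = -9 → [9, 1, 2, -9]
append L[0]+L[0] = 9+9 = 18 → [9, 1, 2, -9, 18]
pop(1) removes 1 → [9, 2, -9, 18]
insert 2 at 1 → [9, 2, 2, -9, 18]
append L[-1]+L[-1] = 18+18 = 36 → [9, 2, 2, -9, 18, 36]
L[-1]*L[5] = 36*36 = 1296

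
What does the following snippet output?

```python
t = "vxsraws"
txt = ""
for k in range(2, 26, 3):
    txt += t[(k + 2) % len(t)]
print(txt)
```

avrsswxa

k=2: add t[4]='a' → 'a'
k=5: add t[0]='v' → 'av'
k=8: add t[3]='r' → 'avr'
k=11: add t[6]='s' → 'avrs'
k=14: add t[2]='s' → 'avrss'
k=17: add t[5]='w' → 'avrssw'
k=20: add t[1]='x' → 'avrsswx'
k=23: add t[4]='a' → 'avrsswxa'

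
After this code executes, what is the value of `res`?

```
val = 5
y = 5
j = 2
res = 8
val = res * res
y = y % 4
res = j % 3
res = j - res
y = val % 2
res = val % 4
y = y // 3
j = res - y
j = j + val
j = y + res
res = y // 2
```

0

val = 8*8 = 64
y = 5%4 = 1
res = 2%3 = 2
res = 2-2 = 0
y = 64%2 = 0
res = 64%4 = 0
y = 0//3 = 0
j = 0-0 = 0
j = 0+64 = 64
j = 0+0 = 0
res = 0//2 = 0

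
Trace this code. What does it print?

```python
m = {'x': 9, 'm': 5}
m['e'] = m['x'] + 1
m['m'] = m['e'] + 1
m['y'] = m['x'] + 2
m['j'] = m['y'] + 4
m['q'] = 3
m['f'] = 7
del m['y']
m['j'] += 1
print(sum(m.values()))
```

m['e'] = m['x']+1 = 10 → {'x': 9, 'm': 5, 'e': 10}
m['m'] = m['e']+1 = 11 → {'x': 9, 'm': 11, 'e': 10}
m['y'] = m['x']+2 = 11 → {'x': 9, 'm': 11, 'e': 10, 'y': 11}
m['j'] = m['y']+4 = 15 → {'x': 9, 'm': 11, 'e': 10, 'y': 11, 'j': 15}
m['q'] = 3 → {'x': 9, 'm': 11, 'e': 10, 'y': 11, 'j': 15, 'q': 3}
m['f'] = 7 → {'x': 9, 'm': 11, 'e': 10, 'y': 11, 'j': 15, 'q': 3, 'f': 7}
del 'y' → {'x': 9, 'm': 11, 'e': 10, 'j': 15, 'q': 3, 'f': 7}
m['j'] = 15+1 = 16 → {'x': 9, 'm': 11, 'e': 10, 'j': 16, 'q': 3, 'f': 7}
sum of values = 56

56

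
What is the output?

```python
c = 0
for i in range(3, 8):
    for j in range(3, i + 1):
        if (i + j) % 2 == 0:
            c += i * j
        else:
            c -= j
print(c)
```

i=3,j=3: even sum, c = 0+9 = 9
i=4,j=3: odd sum, c = 9-3 = 6
i=4,j=4: even sum, c = 6+16 = 22
i=5,j=3: even sum, c = 22+15 = 37
i=5,j=4: odd sum, c = 37-4 = 33
i=5,j=5: even sum, c = 33+25 = 58
i=6,j=3: odd sum, c = 58-3 = 55
i=6,j=4: even sum, c = 55+24 = 79
i=6,j=5: odd sum, c = 79-5 = 74
i=6,j=6: even sum, c = 74+36 = 110
i=7,j=3: even sum, c = 110+21 = 131
i=7,j=4: odd sum, c = 131-4 = 127
i=7,j=5: even sum, c = 127+35 = 162
i=7,j=6: odd sum, c = 162-6 = 156
i=7,j=7: even sum, c = 156+49 = 205

205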